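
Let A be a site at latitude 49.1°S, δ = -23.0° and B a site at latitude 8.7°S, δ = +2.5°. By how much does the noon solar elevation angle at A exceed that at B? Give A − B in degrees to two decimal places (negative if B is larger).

-14.90°

A: 90° − |-49.1 − (-23.0)| = 63.90°.
B: 90° − |-8.7 − (2.5)| = 78.80°.
A − B = 63.90 − 78.80 = -14.90°.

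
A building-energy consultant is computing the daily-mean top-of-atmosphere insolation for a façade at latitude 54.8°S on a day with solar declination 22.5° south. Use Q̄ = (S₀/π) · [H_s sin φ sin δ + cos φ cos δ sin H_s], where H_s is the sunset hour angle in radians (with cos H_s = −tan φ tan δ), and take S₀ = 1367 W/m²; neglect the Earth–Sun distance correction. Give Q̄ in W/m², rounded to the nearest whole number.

cos H_s = −tan(-54.8°) · tan(-22.5°) = -0.5872, so H_s = arccos(-0.5872) = 125.96°. In radians, H_s = 2.1984.
H_s sin φ sin δ = 2.1984 × -0.8171 × -0.3827 = 0.6874.
cos φ cos δ sin H_s = 0.5764 × 0.9239 × 0.8094 = 0.4310.
Q̄ = (1367/π) × (0.6874 + 0.4310) = 435.13 × 1.1184 = 486.65 W/m².

487 W/m²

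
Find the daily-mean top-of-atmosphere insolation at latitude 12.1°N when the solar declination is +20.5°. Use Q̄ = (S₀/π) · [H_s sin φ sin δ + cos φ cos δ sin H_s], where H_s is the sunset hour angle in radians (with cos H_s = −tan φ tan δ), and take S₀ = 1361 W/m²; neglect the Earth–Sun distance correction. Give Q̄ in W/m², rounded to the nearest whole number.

448 W/m²

cos H_s = −tan(12.1°) · tan(20.5°) = -0.0802, so H_s = arccos(-0.0802) = 94.60°. In radians, H_s = 1.6511.
H_s sin φ sin δ = 1.6511 × 0.2096 × 0.3502 = 0.1212.
cos φ cos δ sin H_s = 0.9778 × 0.9367 × 0.9968 = 0.9130.
Q̄ = (1361/π) × (0.1212 + 0.9130) = 433.22 × 1.0342 = 448.04 W/m².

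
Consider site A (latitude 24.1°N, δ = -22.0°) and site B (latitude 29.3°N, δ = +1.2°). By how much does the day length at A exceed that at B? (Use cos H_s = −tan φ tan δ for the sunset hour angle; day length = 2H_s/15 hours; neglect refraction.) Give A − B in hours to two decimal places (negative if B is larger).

A: H_s = arccos(−tan 24.1° · tan -22.0°) = 79.59°, so 2H_s/15 = 10.6120 h.
B: H_s = arccos(−tan 29.3° · tan 1.2°) = 90.67°, so 2H_s/15 = 12.0893 h.
A − B = 10.6120 − 12.0893 = -1.4773 h.

-1.48 h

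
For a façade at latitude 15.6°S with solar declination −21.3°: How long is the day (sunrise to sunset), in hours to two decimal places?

−tan φ tan δ = −(-0.2792)(-0.3899) = -0.1089; H_s = arccos(-0.1089) = 96.25°.
Day length = 2 H_s / 15° h⁻¹ = 192.50° / 15 = 12.833 h.

12.83 hours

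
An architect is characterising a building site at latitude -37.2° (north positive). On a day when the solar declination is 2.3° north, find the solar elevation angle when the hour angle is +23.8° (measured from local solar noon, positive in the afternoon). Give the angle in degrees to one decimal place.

44.7°

cos θ_z = sin(-37.2°) sin(2.3°) + cos(-37.2°) cos(2.3°) cos(23.80°) = -0.0243 + 0.7282 = 0.7039.
θ_z = arccos(0.7039) = 45.26°, so the elevation is 90° − 45.26° = 44.74°.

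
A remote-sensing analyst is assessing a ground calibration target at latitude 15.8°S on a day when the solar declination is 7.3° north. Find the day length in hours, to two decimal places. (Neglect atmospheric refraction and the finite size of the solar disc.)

−tan φ tan δ = −(-0.2830)(0.1281) = 0.0363; H_s = arccos(0.0363) = 87.92°.
Day length = 2 H_s / 15° h⁻¹ = 175.84° / 15 = 11.723 h.

11.72 hours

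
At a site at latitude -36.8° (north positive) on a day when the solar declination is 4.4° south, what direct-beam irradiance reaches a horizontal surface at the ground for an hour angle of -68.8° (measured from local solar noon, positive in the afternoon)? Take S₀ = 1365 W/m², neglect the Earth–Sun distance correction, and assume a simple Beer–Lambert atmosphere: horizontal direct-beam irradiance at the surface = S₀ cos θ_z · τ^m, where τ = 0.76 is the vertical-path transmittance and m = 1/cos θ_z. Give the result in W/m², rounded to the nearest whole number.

201 W/m²

With φ = -36.8°, δ = -4.4°, H = -68.80°: sin φ sin δ = 0.0460, cos φ cos δ cos H = 0.2887, so cos θ_z = 0.3347.
Air mass m = 1/cos θ_z = 1/0.3347 = 2.988; τ^m = 0.76^2.988 = 0.4404.
Surface direct beam = 1365 × 0.3347 × 0.4404 = 201.20 W/m².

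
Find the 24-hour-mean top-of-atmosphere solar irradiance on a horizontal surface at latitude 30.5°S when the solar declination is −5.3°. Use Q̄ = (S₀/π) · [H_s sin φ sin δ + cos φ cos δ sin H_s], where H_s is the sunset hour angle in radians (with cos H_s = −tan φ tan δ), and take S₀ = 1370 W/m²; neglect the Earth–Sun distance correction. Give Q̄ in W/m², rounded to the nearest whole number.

−tan φ tan δ = −(-0.5890)(-0.0928) = -0.0547; H_s = arccos(-0.0547) = 93.14°. In radians, H_s = 1.6256.
H_s sin φ sin δ = 1.6256 × -0.5075 × -0.0924 = 0.0762.
cos φ cos δ sin H_s = 0.8616 × 0.9957 × 0.9985 = 0.8566.
Q̄ = (1370/π) × (0.0762 + 0.8566) = 436.08 × 0.9328 = 406.78 W/m².

407 W/m²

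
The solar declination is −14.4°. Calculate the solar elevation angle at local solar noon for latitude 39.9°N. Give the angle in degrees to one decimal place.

35.7°

At local solar noon the hour angle is zero, so the elevation is 90° − |φ − δ| = 90° − |39.9° − (-14.4°)| = 90° − 54.3° = 35.7°.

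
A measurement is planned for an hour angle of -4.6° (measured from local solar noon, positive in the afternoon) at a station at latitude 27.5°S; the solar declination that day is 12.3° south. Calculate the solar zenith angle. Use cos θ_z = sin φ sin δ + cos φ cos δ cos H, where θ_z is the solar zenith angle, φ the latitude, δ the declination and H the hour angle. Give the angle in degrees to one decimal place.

15.8°

With φ = -27.5°, δ = -12.3°, H = -4.60°: sin φ sin δ = 0.0984, cos φ cos δ cos H = 0.8639, so cos θ_z = 0.9623.
θ_z = arccos(0.9623) = 15.78°.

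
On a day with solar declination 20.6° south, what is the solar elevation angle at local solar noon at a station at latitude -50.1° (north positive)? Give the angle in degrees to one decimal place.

At local solar noon the hour angle is zero, so the elevation is 90° − |φ − δ| = 90° − |-50.1° − (-20.6°)| = 90° − 29.5° = 60.5°.

60.5°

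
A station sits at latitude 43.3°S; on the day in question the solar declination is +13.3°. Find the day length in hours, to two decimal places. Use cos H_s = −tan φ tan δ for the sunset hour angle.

The sunset hour angle satisfies cos H_s = −tan φ tan δ = 0.2228, giving H_s = 77.13°.
Day length = 2 H_s / 15° h⁻¹ = 154.26° / 15 = 10.284 h.

10.28 hours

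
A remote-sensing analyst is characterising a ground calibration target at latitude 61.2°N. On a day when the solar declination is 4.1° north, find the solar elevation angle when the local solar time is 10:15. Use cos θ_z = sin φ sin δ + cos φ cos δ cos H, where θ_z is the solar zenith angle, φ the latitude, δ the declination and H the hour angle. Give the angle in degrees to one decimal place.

Hour angle H = 15° × (10.25 − 12) = -26.25°.
With φ = 61.2°, δ = 4.1°, H = -26.25°: sin φ sin δ = 0.0627, cos φ cos δ cos H = 0.4310, so cos θ_z = 0.4937.
θ_z = arccos(0.4937) = 60.42°, so the elevation is 90° − 60.42° = 29.58°.

29.6°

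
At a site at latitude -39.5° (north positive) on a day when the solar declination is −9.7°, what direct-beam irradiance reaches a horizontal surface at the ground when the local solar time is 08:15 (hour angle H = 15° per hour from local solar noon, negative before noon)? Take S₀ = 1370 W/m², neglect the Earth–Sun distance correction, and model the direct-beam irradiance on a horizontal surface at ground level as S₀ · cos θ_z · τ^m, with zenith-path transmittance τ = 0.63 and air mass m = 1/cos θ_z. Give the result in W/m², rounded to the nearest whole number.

303 W/m²

Hour angle H = 15° × (8.25 − 12) = -56.25°.
cos θ_z = sin φ sin δ + cos φ cos δ cos H = (-0.6361)(-0.1685) + (0.7716)(0.9857)(0.5556) = 0.5298.
Air mass m = 1/cos θ_z = 1/0.5298 = 1.888; τ^m = 0.63^1.888 = 0.4180.
Surface direct beam = 1370 × 0.5298 × 0.4180 = 303.40 W/m².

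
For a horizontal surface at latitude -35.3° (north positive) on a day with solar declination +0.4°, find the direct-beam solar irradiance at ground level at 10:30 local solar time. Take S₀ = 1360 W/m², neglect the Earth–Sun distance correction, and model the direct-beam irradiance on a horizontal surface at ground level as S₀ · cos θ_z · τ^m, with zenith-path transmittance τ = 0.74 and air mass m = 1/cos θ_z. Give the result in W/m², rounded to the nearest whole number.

683 W/m²

Hour angle H = 15° × (10.5 − 12) = -22.50°.
cos θ_z = sin(-35.3°) sin(0.4°) + cos(-35.3°) cos(0.4°) cos(-22.50°) = -0.0040 + 0.7540 = 0.7500.
Air mass m = 1/cos θ_z = 1/0.7500 = 1.333; τ^m = 0.74^1.333 = 0.6694.
Surface direct beam = 1360 × 0.7500 × 0.6694 = 682.79 W/m².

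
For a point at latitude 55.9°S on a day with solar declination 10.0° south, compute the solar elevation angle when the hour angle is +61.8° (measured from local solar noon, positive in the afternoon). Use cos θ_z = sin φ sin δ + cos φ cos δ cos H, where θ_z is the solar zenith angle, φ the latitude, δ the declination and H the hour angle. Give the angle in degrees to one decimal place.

With φ = -55.9°, δ = -10.0°, H = 61.80°: sin φ sin δ = 0.1438, cos φ cos δ cos H = 0.2609, so cos θ_z = 0.4047.
θ_z = arccos(0.4047) = 66.13°, so the elevation is 90° − 66.13° = 23.87°.

23.9°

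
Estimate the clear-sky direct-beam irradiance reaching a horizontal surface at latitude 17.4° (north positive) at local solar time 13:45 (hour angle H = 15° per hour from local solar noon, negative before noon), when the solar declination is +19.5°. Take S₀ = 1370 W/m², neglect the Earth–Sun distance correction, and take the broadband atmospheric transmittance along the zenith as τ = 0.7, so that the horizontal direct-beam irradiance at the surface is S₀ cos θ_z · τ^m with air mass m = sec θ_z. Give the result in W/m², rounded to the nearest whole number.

Hour angle H = 15° × (13.75 − 12) = 26.25°.
cos θ_z = sin(17.4°) sin(19.5°) + cos(17.4°) cos(19.5°) cos(26.25°) = 0.0998 + 0.8067 = 0.9065.
Air mass m = 1/cos θ_z = 1/0.9065 = 1.103; τ^m = 0.7^1.103 = 0.6748.
Surface direct beam = 1370 × 0.9065 × 0.6748 = 838.04 W/m².

838 W/m²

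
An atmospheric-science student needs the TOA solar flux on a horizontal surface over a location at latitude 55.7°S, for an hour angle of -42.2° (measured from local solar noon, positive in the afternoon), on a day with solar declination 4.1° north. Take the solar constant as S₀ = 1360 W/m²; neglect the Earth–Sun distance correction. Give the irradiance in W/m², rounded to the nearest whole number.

cos θ_z = sin(-55.7°) sin(4.1°) + cos(-55.7°) cos(4.1°) cos(-42.20°) = -0.0591 + 0.4164 = 0.3573.
Top-of-atmosphere irradiance = S₀ cos θ_z = 1360 × 0.3573 = 485.93 W/m².

486 W/m²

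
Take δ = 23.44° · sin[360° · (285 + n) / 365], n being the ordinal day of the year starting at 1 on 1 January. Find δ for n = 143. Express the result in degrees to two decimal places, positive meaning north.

360 × (285 + 143) / 365 = 422.137°; sin(422.137°) = 0.8841.
δ = 23.44 × 0.8841 = 20.723° ≈ +20.72°.

+20.72°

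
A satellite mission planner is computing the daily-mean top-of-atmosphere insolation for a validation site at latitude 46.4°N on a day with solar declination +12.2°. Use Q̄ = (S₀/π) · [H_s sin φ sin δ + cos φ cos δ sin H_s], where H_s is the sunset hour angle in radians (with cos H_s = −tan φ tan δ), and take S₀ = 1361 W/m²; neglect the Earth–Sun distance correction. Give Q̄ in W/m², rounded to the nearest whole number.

cos H_s = −tan(46.4°) · tan(12.2°) = -0.2270, so H_s = arccos(-0.2270) = 103.12°. In radians, H_s = 1.7998.
H_s sin φ sin δ = 1.7998 × 0.7242 × 0.2113 = 0.2754.
cos φ cos δ sin H_s = 0.6896 × 0.9774 × 0.9739 = 0.6564.
Q̄ = (1361/π) × (0.2754 + 0.6564) = 433.22 × 0.9318 = 403.67 W/m².

404 W/m²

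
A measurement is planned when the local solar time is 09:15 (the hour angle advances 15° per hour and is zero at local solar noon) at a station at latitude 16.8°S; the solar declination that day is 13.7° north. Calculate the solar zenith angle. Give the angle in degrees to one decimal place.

Hour angle H = 15° × (9.25 − 12) = -41.25°.
cos θ_z = sin(-16.8°) sin(13.7°) + cos(-16.8°) cos(13.7°) cos(-41.25°) = -0.0685 + 0.6993 = 0.6308.
θ_z = arccos(0.6308) = 50.89°.

50.9°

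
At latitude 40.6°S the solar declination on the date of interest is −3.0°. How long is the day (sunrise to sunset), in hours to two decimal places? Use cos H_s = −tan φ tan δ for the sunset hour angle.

12.34 hours

−tan φ tan δ = −(-0.8571)(-0.0524) = -0.0449; H_s = arccos(-0.0449) = 92.57°.
Day length = 2 H_s / 15° h⁻¹ = 185.14° / 15 = 12.343 h.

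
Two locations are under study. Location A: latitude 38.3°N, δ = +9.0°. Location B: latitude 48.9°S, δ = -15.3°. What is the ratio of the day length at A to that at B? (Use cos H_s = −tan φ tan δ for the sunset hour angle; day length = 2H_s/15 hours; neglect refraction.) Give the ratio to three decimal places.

0.898

A: H_s = arccos(−tan 38.3° · tan 9.0°) = 97.19°, so 2H_s/15 = 12.9587 h.
B: H_s = arccos(−tan -48.9° · tan -15.3°) = 108.28°, so 2H_s/15 = 14.4373 h.
Ratio A/B = 12.9587 / 14.4373 = 0.8976.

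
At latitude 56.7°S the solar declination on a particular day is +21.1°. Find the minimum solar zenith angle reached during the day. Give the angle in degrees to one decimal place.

77.8°

At local solar noon the hour angle is zero, so the zenith angle is |φ − δ| = |-56.7° − (21.1°)| = 77.8°.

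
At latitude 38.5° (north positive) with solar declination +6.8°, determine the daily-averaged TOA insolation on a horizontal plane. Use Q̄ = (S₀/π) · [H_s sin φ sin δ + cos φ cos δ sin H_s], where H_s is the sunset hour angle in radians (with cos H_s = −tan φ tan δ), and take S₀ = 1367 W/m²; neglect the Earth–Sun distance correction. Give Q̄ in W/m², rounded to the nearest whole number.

cos H_s = −tan(38.5°) · tan(6.8°) = -0.0948, so H_s = arccos(-0.0948) = 95.44°. In radians, H_s = 1.6657.
H_s sin φ sin δ = 1.6657 × 0.6225 × 0.1184 = 0.1228.
cos φ cos δ sin H_s = 0.7826 × 0.9930 × 0.9955 = 0.7736.
Q̄ = (1367/π) × (0.1228 + 0.7736) = 435.13 × 0.8964 = 390.05 W/m².

390 W/m²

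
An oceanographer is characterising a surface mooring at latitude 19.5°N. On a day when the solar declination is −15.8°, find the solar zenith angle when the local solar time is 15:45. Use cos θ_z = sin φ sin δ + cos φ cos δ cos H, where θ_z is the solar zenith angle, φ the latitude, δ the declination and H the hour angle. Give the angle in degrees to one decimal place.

65.6°

Hour angle H = 15° × (15.75 − 12) = 56.25°.
cos θ_z = sin(19.5°) sin(-15.8°) + cos(19.5°) cos(-15.8°) cos(56.25°) = -0.0909 + 0.5039 = 0.4130.
θ_z = arccos(0.4130) = 65.61°.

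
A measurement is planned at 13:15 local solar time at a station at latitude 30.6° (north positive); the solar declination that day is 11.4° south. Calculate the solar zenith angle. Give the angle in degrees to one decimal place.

Hour angle H = 15° × (13.25 − 12) = 18.75°.
cos θ_z = sin(30.6°) sin(-11.4°) + cos(30.6°) cos(-11.4°) cos(18.75°) = -0.1006 + 0.7990 = 0.6984.
θ_z = arccos(0.6984) = 45.70°.

45.7°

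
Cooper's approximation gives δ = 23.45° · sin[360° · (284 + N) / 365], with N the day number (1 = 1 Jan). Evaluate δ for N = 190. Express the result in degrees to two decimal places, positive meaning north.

+22.36°

360 × (284 + 190) / 365 = 467.507°; sin(467.507°) = 0.9537.
δ = 23.45 × 0.9537 = 22.364° ≈ +22.36°.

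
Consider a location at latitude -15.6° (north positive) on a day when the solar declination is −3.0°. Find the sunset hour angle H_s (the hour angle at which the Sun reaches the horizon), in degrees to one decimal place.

90.8°

The sunset hour angle satisfies cos H_s = −tan φ tan δ = -0.0146, giving H_s = 90.84°.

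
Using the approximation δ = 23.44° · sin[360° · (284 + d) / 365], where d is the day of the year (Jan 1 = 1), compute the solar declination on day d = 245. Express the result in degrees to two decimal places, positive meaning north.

+7.34°

360 × (284 + 245) / 365 = 521.753°; sin(521.753°) = 0.3131.
δ = 23.44 × 0.3131 = 7.339° ≈ +7.34°.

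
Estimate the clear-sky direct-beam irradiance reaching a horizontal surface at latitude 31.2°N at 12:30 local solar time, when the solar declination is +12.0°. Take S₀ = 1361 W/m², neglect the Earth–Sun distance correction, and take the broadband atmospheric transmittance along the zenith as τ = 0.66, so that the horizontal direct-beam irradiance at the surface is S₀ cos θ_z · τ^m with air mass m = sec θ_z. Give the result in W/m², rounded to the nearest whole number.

Hour angle H = 15° × (12.5 − 12) = 7.50°.
cos θ_z = sin φ sin δ + cos φ cos δ cos H = (0.5180)(0.2079) + (0.8554)(0.9781)(0.9914) = 0.9372.
Air mass m = 1/cos θ_z = 1/0.9372 = 1.067; τ^m = 0.66^1.067 = 0.6419.
Surface direct beam = 1361 × 0.9372 × 0.6419 = 818.76 W/m².

819 W/m²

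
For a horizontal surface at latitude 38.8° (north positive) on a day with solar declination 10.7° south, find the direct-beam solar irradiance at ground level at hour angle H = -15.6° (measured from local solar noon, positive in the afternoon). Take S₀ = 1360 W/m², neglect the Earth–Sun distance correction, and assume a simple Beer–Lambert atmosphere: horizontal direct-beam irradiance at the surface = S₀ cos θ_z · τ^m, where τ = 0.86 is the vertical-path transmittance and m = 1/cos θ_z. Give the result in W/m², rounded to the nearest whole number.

With φ = 38.8°, δ = -10.7°, H = -15.60°: sin φ sin δ = -0.1163, cos φ cos δ cos H = 0.7376, so cos θ_z = 0.6213.
Air mass m = 1/cos θ_z = 1/0.6213 = 1.610; τ^m = 0.86^1.610 = 0.7844.
Surface direct beam = 1360 × 0.6213 × 0.7844 = 662.79 W/m².

663 W/m²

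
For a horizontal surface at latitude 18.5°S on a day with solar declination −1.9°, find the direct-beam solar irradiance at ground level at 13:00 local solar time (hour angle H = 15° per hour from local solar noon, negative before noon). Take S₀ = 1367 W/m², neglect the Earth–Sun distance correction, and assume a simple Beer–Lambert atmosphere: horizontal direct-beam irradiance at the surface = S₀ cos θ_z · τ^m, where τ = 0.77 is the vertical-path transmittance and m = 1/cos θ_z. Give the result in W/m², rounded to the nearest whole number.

Hour angle H = 15° × (13 − 12) = 15.00°.
cos θ_z = sin(-18.5°) sin(-1.9°) + cos(-18.5°) cos(-1.9°) cos(15.00°) = 0.0105 + 0.9155 = 0.9260.
Air mass m = 1/cos θ_z = 1/0.9260 = 1.080; τ^m = 0.77^1.080 = 0.7541.
Surface direct beam = 1367 × 0.9260 × 0.7541 = 954.57 W/m².

955 W/m²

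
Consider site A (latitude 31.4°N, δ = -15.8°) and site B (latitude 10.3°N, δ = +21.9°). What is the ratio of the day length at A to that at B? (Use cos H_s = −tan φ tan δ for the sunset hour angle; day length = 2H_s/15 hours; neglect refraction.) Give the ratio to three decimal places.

A: H_s = arccos(−tan 31.4° · tan -15.8°) = 80.05°, so 2H_s/15 = 10.6733 h.
B: H_s = arccos(−tan 10.3° · tan 21.9°) = 94.19°, so 2H_s/15 = 12.5587 h.
Ratio A/B = 10.6733 / 12.5587 = 0.8499.

0.850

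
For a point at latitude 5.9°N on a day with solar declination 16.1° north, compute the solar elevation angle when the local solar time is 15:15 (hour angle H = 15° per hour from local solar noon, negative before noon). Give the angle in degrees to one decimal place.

41.2°

Hour angle H = 15° × (15.25 − 12) = 48.75°.
With φ = 5.9°, δ = 16.1°, H = 48.75°: sin φ sin δ = 0.0285, cos φ cos δ cos H = 0.6301, so cos θ_z = 0.6586.
θ_z = arccos(0.6586) = 48.81°, so the elevation is 90° − 48.81° = 41.19°.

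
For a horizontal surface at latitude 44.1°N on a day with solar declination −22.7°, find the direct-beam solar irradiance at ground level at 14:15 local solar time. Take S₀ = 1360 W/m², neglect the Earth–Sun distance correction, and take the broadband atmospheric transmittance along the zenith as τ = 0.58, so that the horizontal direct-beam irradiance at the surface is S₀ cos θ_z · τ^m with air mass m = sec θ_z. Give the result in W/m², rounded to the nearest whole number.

56 W/m²

Hour angle H = 15° × (14.25 − 12) = 33.75°.
With φ = 44.1°, δ = -22.7°, H = 33.75°: sin φ sin δ = -0.2686, cos φ cos δ cos H = 0.5508, so cos θ_z = 0.2822.
Air mass m = 1/cos θ_z = 1/0.2822 = 3.544; τ^m = 0.58^3.544 = 0.1451.
Surface direct beam = 1360 × 0.2822 × 0.1451 = 55.69 W/m².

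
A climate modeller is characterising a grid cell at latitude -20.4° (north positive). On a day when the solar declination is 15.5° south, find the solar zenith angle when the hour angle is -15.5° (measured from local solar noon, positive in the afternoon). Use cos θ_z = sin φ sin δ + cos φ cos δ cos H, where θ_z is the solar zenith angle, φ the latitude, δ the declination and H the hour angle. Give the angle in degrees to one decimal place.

cos θ_z = sin φ sin δ + cos φ cos δ cos H = (-0.3486)(-0.2672) + (0.9373)(0.9636)(0.9636) = 0.9635.
θ_z = arccos(0.9635) = 15.53°.

15.5°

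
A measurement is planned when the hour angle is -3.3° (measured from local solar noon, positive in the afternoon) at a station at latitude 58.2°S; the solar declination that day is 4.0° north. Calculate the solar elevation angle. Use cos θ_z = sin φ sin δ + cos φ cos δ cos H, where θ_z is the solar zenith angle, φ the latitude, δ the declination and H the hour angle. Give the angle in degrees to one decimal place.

cos θ_z = sin φ sin δ + cos φ cos δ cos H = (-0.8499)(0.0698) + (0.5270)(0.9976)(0.9983) = 0.4655.
θ_z = arccos(0.4655) = 62.26°, so the elevation is 90° − 62.26° = 27.74°.

27.7°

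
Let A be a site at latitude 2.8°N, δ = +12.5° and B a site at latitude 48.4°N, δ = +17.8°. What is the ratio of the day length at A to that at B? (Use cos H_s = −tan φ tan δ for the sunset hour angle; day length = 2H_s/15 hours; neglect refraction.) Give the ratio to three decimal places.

A: H_s = arccos(−tan 2.8° · tan 12.5°) = 90.62°, so 2H_s/15 = 12.0827 h.
B: H_s = arccos(−tan 48.4° · tan 17.8°) = 111.20°, so 2H_s/15 = 14.8267 h.
Ratio A/B = 12.0827 / 14.8267 = 0.8149.

0.815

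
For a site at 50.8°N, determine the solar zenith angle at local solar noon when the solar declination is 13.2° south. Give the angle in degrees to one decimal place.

64.0°

At local solar noon the hour angle is zero, so the zenith angle is |φ − δ| = |50.8° − (-13.2°)| = 64.0°.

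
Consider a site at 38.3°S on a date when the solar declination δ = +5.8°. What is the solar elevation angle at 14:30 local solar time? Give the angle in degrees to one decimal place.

33.8°

Hour angle H = 15° × (14.5 − 12) = 37.50°.
With φ = -38.3°, δ = 5.8°, H = 37.50°: sin φ sin δ = -0.0626, cos φ cos δ cos H = 0.6194, so cos θ_z = 0.5568.
θ_z = arccos(0.5568) = 56.17°, so the elevation is 90° − 56.17° = 33.83°.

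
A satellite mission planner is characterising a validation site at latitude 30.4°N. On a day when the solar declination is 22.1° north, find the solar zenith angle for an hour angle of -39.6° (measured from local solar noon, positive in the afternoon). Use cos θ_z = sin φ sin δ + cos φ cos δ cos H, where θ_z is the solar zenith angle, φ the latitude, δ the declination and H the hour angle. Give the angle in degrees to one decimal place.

36.3°

cos θ_z = sin(30.4°) sin(22.1°) + cos(30.4°) cos(22.1°) cos(-39.60°) = 0.1904 + 0.6158 = 0.8062.
θ_z = arccos(0.8062) = 36.27°.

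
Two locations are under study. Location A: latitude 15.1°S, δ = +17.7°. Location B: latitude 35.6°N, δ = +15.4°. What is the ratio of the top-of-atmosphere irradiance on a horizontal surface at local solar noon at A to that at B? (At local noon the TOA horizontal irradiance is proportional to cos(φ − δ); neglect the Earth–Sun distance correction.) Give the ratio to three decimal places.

0.896

A: cos θ_z = cos(-15.1° − (17.7°)) = 0.8406.
B: cos θ_z = cos(35.6° − (15.4°)) = 0.9385.
Ratio A/B = 0.8406 / 0.9385 = 0.8957.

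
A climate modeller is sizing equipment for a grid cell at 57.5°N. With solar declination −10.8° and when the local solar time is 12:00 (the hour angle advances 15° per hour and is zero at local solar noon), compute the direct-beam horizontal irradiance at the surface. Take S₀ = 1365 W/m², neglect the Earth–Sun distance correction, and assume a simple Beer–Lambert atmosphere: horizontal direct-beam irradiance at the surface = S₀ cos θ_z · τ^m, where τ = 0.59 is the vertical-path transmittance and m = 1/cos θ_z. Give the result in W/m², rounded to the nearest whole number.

Hour angle H = 15° × (12 − 12) = 0.00°.
cos θ_z = sin(57.5°) sin(-10.8°) + cos(57.5°) cos(-10.8°) cos(0.00°) = -0.1580 + 0.5278 = 0.3698.
Air mass m = 1/cos θ_z = 1/0.3698 = 2.704; τ^m = 0.59^2.704 = 0.2401.
Surface direct beam = 1365 × 0.3698 × 0.2401 = 121.20 W/m².

121 W/m²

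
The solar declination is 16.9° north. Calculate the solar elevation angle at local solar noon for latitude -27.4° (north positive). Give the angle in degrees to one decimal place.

45.7°

At local solar noon the hour angle is zero, so the elevation is 90° − |φ − δ| = 90° − |-27.4° − (16.9°)| = 90° − 44.3° = 45.7°.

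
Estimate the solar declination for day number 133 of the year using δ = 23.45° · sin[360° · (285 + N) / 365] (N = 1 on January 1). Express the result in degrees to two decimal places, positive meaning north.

360 × (285 + 133) / 365 = 412.274°; sin(412.274°) = 0.7909.
δ = 23.45 × 0.7909 = 18.547° ≈ +18.55°.

+18.55°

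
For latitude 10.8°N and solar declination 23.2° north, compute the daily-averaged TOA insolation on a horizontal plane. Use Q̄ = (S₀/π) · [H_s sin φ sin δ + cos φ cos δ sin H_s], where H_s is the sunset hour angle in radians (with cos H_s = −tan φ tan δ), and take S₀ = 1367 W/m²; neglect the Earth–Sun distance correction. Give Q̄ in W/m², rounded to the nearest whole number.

The sunset hour angle satisfies cos H_s = −tan φ tan δ = -0.0818, giving H_s = 94.69°. In radians, H_s = 1.6527.
H_s sin φ sin δ = 1.6527 × 0.1874 × 0.3939 = 0.1220.
cos φ cos δ sin H_s = 0.9823 × 0.9191 × 0.9966 = 0.8998.
Q̄ = (1367/π) × (0.1220 + 0.8998) = 435.13 × 1.0218 = 444.62 W/m².

445 W/m²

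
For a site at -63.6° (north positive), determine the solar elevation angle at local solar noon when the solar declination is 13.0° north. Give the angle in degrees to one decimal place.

13.4°

At local solar noon the hour angle is zero, so the elevation is 90° − |φ − δ| = 90° − |-63.6° − (13.0°)| = 90° − 76.6° = 13.4°.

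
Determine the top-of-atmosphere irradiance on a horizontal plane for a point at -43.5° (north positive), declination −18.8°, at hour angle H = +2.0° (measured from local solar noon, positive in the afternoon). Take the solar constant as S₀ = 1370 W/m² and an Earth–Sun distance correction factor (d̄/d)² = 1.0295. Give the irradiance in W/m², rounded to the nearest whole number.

With φ = -43.5°, δ = -18.8°, H = 2.00°: sin φ sin δ = 0.2218, cos φ cos δ cos H = 0.6863, so cos θ_z = 0.9081.
Top-of-atmosphere irradiance = S₀ (d̄/d)² cos θ_z = 1370 × 1.0295 × 0.9081 = 1280.80 W/m².

1281 W/m²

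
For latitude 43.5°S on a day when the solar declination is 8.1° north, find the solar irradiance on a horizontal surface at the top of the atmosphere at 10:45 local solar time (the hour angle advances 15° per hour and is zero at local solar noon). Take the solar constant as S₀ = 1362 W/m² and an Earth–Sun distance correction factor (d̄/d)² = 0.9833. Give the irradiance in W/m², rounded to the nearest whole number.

Hour angle H = 15° × (10.75 − 12) = -18.75°.
cos θ_z = sin(-43.5°) sin(8.1°) + cos(-43.5°) cos(8.1°) cos(-18.75°) = -0.0970 + 0.6800 = 0.5830.
Top-of-atmosphere irradiance = S₀ (d̄/d)² cos θ_z = 1362 × 0.9833 × 0.5830 = 780.79 W/m².

781 W/m²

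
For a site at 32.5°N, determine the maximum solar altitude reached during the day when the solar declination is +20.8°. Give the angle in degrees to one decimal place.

At local solar noon the hour angle is zero, so the elevation is 90° − |φ − δ| = 90° − |32.5° − (20.8°)| = 90° − 11.7° = 78.3°.

78.3°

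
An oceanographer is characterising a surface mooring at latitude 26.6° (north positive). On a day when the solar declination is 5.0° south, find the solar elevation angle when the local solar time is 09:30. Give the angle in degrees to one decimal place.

Hour angle H = 15° × (9.5 − 12) = -37.50°.
cos θ_z = sin(26.6°) sin(-5.0°) + cos(26.6°) cos(-5.0°) cos(-37.50°) = -0.0390 + 0.7067 = 0.6677.
θ_z = arccos(0.6677) = 48.11°, so the elevation is 90° − 48.11° = 41.89°.

41.9°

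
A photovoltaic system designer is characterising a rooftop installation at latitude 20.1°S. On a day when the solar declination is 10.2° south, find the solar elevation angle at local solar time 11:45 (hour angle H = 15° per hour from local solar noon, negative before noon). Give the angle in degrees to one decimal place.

Hour angle H = 15° × (11.75 − 12) = -3.75°.
cos θ_z = sin(-20.1°) sin(-10.2°) + cos(-20.1°) cos(-10.2°) cos(-3.75°) = 0.0609 + 0.9223 = 0.9832.
θ_z = arccos(0.9832) = 10.52°, so the elevation is 90° − 10.52° = 79.48°.

79.5°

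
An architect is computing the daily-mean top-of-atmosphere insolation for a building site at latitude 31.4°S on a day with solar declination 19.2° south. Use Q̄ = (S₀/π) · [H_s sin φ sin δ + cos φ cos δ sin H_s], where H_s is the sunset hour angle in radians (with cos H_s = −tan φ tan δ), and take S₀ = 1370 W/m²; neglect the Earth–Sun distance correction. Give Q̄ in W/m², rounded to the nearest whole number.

cos H_s = −tan(-31.4°) · tan(-19.2°) = -0.2126, so H_s = arccos(-0.2126) = 102.27°. In radians, H_s = 1.7849.
H_s sin φ sin δ = 1.7849 × -0.5210 × -0.3289 = 0.3059.
cos φ cos δ sin H_s = 0.8536 × 0.9444 × 0.9772 = 0.7878.
Q̄ = (1370/π) × (0.3059 + 0.7878) = 436.08 × 1.0937 = 476.94 W/m².

477 W/m²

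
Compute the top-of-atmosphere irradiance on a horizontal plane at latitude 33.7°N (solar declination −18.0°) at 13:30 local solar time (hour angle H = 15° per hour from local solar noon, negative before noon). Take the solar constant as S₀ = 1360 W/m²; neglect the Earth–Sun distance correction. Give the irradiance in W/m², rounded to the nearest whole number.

Hour angle H = 15° × (13.5 − 12) = 22.50°.
cos θ_z = sin(33.7°) sin(-18.0°) + cos(33.7°) cos(-18.0°) cos(22.50°) = -0.1715 + 0.7310 = 0.5595.
Top-of-atmosphere irradiance = S₀ cos θ_z = 1360 × 0.5595 = 760.92 W/m².

761 W/m²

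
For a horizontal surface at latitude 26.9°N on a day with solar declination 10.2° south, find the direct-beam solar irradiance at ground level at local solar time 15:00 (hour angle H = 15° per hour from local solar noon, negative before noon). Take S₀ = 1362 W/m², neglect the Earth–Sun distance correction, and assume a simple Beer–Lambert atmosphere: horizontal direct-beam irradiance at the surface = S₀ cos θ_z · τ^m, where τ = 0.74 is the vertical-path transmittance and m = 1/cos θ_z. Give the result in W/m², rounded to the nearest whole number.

422 W/m²

Hour angle H = 15° × (15 − 12) = 45.00°.
cos θ_z = sin φ sin δ + cos φ cos δ cos H = (0.4524)(-0.1771) + (0.8918)(0.9842)(0.7071) = 0.5405.
Air mass m = 1/cos θ_z = 1/0.5405 = 1.850; τ^m = 0.74^1.850 = 0.5729.
Surface direct beam = 1362 × 0.5405 × 0.5729 = 421.75 W/m².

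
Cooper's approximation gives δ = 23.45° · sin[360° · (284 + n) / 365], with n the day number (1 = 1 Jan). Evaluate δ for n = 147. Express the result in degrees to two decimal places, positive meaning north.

+21.27°

360 × (284 + 147) / 365 = 425.096°; sin(425.096°) = 0.9070.
δ = 23.45 × 0.9070 = 21.269° ≈ +21.27°.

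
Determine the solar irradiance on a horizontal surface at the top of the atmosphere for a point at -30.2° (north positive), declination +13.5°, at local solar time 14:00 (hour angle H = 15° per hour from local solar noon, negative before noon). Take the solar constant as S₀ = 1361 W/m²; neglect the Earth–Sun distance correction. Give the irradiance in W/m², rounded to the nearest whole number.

831 W/m²

Hour angle H = 15° × (14 − 12) = 30.00°.
cos θ_z = sin φ sin δ + cos φ cos δ cos H = (-0.5030)(0.2334) + (0.8643)(0.9724)(0.8660) = 0.6104.
Top-of-atmosphere irradiance = S₀ cos θ_z = 1361 × 0.6104 = 830.75 W/m².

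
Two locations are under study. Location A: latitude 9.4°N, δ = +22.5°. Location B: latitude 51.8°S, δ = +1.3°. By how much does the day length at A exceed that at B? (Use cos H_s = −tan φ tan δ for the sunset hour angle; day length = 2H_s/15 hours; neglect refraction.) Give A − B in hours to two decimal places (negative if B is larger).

A: H_s = arccos(−tan 9.4° · tan 22.5°) = 93.93°, so 2H_s/15 = 12.5240 h.
B: H_s = arccos(−tan -51.8° · tan 1.3°) = 88.35°, so 2H_s/15 = 11.7800 h.
A − B = 12.5240 − 11.7800 = 0.7440 h.

+0.74 h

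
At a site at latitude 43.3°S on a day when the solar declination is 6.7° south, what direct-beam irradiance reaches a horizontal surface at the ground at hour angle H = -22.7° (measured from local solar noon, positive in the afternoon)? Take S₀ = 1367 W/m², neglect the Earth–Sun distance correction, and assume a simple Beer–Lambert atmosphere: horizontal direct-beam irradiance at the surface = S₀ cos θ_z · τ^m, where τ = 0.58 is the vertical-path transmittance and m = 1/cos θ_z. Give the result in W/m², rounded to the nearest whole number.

492 W/m²

cos θ_z = sin(-43.3°) sin(-6.7°) + cos(-43.3°) cos(-6.7°) cos(-22.70°) = 0.0800 + 0.6668 = 0.7468.
Air mass m = 1/cos θ_z = 1/0.7468 = 1.339; τ^m = 0.58^1.339 = 0.4822.
Surface direct beam = 1367 × 0.7468 × 0.4822 = 492.27 W/m².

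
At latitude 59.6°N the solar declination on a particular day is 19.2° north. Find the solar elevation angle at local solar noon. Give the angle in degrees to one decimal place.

At local solar noon the hour angle is zero, so the elevation is 90° − |φ − δ| = 90° − |59.6° − (19.2°)| = 90° − 40.4° = 49.6°.

49.6°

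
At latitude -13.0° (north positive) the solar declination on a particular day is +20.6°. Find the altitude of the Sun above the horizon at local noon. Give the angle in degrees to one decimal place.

At local solar noon the hour angle is zero, so the elevation is 90° − |φ − δ| = 90° − |-13.0° − (20.6°)| = 90° − 33.6° = 56.4°.

56.4°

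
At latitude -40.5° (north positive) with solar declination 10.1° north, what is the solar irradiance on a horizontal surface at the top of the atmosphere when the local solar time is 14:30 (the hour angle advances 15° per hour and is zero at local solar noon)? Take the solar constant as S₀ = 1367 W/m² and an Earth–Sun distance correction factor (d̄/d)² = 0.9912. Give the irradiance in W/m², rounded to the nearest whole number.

650 W/m²

Hour angle H = 15° × (14.5 − 12) = 37.50°.
cos θ_z = sin φ sin δ + cos φ cos δ cos H = (-0.6494)(0.1754) + (0.7604)(0.9845)(0.7934) = 0.4800.
Top-of-atmosphere irradiance = S₀ (d̄/d)² cos θ_z = 1367 × 0.9912 × 0.4800 = 650.39 W/m².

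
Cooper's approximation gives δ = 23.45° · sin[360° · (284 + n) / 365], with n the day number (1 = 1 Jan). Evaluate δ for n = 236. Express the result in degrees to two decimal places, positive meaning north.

360 × (284 + 236) / 365 = 512.877°; sin(512.877°) = 0.4559.
δ = 23.45 × 0.4559 = 10.691° ≈ +10.69°.

+10.69°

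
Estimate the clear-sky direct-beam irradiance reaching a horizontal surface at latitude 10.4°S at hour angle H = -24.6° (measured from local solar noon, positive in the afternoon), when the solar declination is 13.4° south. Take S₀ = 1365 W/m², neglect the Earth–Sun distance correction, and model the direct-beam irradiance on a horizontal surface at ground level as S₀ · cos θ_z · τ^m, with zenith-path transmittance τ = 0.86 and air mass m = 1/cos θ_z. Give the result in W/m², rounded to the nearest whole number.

1055 W/m²

cos θ_z = sin(-10.4°) sin(-13.4°) + cos(-10.4°) cos(-13.4°) cos(-24.60°) = 0.0418 + 0.8700 = 0.9118.
Air mass m = 1/cos θ_z = 1/0.9118 = 1.097; τ^m = 0.86^1.097 = 0.8475.
Surface direct beam = 1365 × 0.9118 × 0.8475 = 1054.80 W/m².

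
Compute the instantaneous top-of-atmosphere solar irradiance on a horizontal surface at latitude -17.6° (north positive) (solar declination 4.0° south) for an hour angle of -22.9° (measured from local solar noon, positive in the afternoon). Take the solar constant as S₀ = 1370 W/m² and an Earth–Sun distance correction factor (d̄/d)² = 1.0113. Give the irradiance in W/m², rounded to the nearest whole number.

1243 W/m²

cos θ_z = sin φ sin δ + cos φ cos δ cos H = (-0.3024)(-0.0698) + (0.9532)(0.9976)(0.9212) = 0.8971.
Top-of-atmosphere irradiance = S₀ (d̄/d)² cos θ_z = 1370 × 1.0113 × 0.8971 = 1242.92 W/m².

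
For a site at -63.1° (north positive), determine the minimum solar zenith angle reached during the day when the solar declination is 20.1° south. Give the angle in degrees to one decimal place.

At local solar noon the hour angle is zero, so the zenith angle is |φ − δ| = |-63.1° − (-20.1°)| = 43.0°.

43.0°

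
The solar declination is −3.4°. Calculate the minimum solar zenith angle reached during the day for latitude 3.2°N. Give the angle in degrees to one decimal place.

At local solar noon the hour angle is zero, so the zenith angle is |φ − δ| = |3.2° − (-3.4°)| = 6.6°.

6.6°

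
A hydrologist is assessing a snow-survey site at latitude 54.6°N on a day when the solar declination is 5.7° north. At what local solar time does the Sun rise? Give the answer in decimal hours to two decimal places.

5.46 h

cos H_s = −tan(54.6°) · tan(5.7°) = -0.1405, so H_s = arccos(-0.1405) = 98.08°.
Sunrise is at 12 − H_s/15 = 12 − 6.539 = 5.461 h local solar time.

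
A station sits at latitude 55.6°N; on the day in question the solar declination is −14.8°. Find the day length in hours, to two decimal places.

The sunset hour angle satisfies cos H_s = −tan φ tan δ = 0.3859, giving H_s = 67.30°.
Day length = 2 H_s / 15° h⁻¹ = 134.60° / 15 = 8.973 h.

8.97 hours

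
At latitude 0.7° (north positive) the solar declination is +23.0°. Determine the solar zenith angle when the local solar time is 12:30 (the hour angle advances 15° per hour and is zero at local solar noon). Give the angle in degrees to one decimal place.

23.5°

Hour angle H = 15° × (12.5 − 12) = 7.50°.
cos θ_z = sin φ sin δ + cos φ cos δ cos H = (0.0122)(0.3907) + (0.9999)(0.9205)(0.9914) = 0.9173.
θ_z = arccos(0.9173) = 23.47°.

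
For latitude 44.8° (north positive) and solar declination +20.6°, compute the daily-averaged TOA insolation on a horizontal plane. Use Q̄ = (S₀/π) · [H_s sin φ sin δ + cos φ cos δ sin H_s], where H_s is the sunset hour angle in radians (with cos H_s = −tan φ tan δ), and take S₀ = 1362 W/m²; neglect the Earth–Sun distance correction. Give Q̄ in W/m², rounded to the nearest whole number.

477 W/m²

The sunset hour angle satisfies cos H_s = −tan φ tan δ = -0.3733, giving H_s = 111.92°. In radians, H_s = 1.9534.
H_s sin φ sin δ = 1.9534 × 0.7046 × 0.3518 = 0.4842.
cos φ cos δ sin H_s = 0.7096 × 0.9361 × 0.9277 = 0.6162.
Q̄ = (1362/π) × (0.4842 + 0.6162) = 433.54 × 1.1004 = 477.07 W/m².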